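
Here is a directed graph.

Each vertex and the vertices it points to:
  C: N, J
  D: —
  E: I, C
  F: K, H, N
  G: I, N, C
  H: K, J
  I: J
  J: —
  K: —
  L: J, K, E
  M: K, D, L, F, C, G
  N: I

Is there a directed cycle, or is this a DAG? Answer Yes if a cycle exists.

DFS with white/gray/black marking, starting from E:
E gray
  I gray
    J gray
    J black
  I black
  C gray
    N gray
      N→I: I black — skip
    N black
    C→J: J black — skip
  C black
E black
D gray
D black
F gray
  K gray
  K black
  H gray
    H→K: K black — skip
    H→J: J black — skip
  H black
  F→N: N black — skip
F black
G gray
  G→I: I black — skip
  G→N: N black — skip
  G→C: C black — skip
G black
L gray
  L→J: J black — skip
  L→K: K black — skip
  L→E: E black — skip
L black
M gray
  M→K: K black — skip
  M→D: D black — skip
  M→L: L black — skip
  M→F: F black — skip
  M→C: C black — skip
  M→G: G black — skip
M black
Every edge goes to a white or black vertex — no back edge, so the graph is acyclic.

No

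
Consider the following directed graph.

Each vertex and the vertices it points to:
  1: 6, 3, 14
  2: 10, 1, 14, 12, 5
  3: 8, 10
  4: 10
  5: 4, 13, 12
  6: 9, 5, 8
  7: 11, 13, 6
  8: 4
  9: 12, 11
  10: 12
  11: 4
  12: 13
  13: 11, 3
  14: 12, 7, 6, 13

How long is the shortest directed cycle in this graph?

For each vertex v, BFS finds the shortest path from v back to v.
The shortest such closed walk is 3 → 10 → 12 → 13 → 3, length 4.

4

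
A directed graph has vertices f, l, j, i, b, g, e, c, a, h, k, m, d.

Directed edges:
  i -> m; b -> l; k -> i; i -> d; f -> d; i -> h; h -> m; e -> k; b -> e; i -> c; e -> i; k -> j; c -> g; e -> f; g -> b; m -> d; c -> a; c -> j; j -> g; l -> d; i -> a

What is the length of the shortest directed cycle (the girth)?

5

For each vertex v, BFS finds the shortest path from v back to v.
The shortest such closed walk is e → k → j → g → b → e, length 5.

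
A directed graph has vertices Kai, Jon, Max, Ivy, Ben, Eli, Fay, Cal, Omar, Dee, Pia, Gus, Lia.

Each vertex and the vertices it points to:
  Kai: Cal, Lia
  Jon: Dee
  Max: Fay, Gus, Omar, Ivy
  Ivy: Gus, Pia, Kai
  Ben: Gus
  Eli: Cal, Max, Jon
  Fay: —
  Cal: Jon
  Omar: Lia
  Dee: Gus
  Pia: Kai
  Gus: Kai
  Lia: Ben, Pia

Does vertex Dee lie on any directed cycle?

Yes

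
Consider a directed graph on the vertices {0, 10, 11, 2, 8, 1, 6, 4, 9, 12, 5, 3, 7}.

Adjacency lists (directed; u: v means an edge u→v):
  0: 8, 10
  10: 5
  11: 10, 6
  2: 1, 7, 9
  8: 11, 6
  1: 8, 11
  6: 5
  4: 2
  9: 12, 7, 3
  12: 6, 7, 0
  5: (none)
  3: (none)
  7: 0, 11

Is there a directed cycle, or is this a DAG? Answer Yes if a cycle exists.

No

DFS with white/gray/black marking, starting from 4:
4 gray
  2 gray
    1 gray
      8 gray
        11 gray
          10 gray
            5 gray
            5 black
          10 black
          6 gray
            6→5: 5 black — skip
          6 black
        11 black
        8→6: 6 black — skip
      8 black
      1→11: 11 black — skip
    1 black
    7 gray
      0 gray
        0→8: 8 black — skip
        0→10: 10 black — skip
      0 black
      7→11: 11 black — skip
    7 black
    9 gray
      12 gray
        12→6: 6 black — skip
        12→7: 7 black — skip
        12→0: 0 black — skip
      12 black
      9→7: 7 black — skip
      3 gray
      3 black
    9 black
  2 black
4 black
Every edge goes to a white or black vertex — no back edge, so the graph is acyclic.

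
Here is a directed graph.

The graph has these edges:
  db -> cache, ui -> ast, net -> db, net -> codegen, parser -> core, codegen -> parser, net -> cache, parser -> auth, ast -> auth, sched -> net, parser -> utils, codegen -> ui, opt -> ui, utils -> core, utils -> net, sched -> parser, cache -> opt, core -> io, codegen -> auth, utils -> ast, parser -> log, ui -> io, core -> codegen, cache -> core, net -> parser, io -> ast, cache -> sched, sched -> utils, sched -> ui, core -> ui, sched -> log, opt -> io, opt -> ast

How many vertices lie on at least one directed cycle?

A vertex is on a directed cycle iff it belongs to a strongly connected component of size ≥ 2 (or has a self-loop).
The vertices on cycles are {db, net, core, cache, sched, utils, parser, codegen} — 8 in total.

8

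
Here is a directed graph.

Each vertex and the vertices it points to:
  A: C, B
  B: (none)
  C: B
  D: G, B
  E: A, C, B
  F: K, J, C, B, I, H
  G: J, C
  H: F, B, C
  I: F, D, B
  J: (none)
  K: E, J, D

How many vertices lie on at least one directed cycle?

3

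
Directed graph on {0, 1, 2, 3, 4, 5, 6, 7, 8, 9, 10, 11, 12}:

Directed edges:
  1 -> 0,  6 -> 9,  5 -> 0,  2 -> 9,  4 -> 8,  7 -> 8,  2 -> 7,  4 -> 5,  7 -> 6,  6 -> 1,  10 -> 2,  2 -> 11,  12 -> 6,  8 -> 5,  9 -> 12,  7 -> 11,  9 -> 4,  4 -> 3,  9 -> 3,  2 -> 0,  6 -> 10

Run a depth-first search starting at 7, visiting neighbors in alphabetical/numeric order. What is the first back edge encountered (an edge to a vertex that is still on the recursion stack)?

12→6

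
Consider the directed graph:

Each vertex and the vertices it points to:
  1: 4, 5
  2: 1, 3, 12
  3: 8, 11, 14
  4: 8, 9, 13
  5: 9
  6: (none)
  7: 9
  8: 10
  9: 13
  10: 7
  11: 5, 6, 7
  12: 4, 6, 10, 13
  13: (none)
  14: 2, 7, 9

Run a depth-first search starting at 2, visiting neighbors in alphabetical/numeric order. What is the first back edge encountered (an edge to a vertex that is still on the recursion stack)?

14→2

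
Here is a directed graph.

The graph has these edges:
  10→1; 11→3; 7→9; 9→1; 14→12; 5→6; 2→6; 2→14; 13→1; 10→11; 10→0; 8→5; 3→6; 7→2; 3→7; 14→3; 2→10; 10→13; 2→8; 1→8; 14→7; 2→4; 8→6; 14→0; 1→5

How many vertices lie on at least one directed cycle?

6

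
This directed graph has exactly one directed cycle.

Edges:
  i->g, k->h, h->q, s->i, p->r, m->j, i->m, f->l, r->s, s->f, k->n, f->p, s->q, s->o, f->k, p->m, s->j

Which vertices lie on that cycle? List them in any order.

f, p, r, s

DFS with gray/black marking from s:
s gray
  f gray
    l gray
    l black
    p gray
      r gray
        r→s: s is gray → back edge
Back edge closes the cycle s → f → p → r → s; its vertices are {f, p, r, s}.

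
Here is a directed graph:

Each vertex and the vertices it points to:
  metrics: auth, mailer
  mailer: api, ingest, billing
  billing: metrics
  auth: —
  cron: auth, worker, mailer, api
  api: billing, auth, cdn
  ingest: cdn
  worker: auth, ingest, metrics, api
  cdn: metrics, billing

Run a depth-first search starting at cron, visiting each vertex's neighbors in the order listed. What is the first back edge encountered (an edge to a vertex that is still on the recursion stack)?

billing→metrics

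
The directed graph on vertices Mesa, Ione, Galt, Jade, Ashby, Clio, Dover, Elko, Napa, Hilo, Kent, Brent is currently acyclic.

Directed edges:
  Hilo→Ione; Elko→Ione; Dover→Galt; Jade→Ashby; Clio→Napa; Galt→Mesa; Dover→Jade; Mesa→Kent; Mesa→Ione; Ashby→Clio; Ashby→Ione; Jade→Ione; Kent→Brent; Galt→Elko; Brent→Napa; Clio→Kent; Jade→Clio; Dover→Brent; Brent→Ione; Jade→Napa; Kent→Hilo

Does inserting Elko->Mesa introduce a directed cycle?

Adding Elko→Mesa creates a cycle iff Mesa can already reach Elko.
Explore from Mesa: no path reaches Elko. The graph stays acyclic.

No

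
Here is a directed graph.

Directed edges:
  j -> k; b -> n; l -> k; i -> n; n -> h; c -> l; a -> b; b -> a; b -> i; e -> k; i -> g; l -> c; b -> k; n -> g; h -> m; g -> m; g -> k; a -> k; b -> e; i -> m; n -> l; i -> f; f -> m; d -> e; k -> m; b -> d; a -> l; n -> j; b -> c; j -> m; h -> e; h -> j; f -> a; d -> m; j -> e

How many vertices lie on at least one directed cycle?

A vertex is on a directed cycle iff it belongs to a strongly connected component of size ≥ 2 (or has a self-loop).
The vertices on cycles are {a, b, c, f, i, l} — 6 in total.

6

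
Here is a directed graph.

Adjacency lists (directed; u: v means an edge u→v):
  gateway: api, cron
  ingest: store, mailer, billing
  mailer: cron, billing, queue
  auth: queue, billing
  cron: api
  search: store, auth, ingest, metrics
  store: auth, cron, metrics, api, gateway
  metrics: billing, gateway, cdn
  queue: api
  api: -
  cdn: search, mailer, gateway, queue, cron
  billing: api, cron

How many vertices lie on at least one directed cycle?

5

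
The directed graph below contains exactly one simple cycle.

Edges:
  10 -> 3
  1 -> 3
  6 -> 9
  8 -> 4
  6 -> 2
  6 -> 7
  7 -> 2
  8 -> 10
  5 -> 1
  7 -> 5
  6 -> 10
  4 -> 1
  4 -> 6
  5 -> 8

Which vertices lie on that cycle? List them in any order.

4, 5, 6, 7, 8

DFS with gray/black marking from 6:
6 gray
  10 gray
    3 gray
    3 black
  10 black
  2 gray
  2 black
  7 gray
    5 gray
      8 gray
        4 gray
          1 gray
            1→3: 3 black — skip
          1 black
          4→6: 6 is gray → back edge
Back edge closes the cycle 6 → 7 → 5 → 8 → 4 → 6; its vertices are {4, 5, 6, 7, 8}.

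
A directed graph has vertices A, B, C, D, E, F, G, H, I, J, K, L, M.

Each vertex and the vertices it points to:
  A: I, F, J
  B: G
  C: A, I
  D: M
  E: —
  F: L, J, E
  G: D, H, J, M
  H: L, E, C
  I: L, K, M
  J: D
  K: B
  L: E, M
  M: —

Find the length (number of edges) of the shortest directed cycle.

For each vertex v, BFS finds the shortest path from v back to v.
The shortest such closed walk is G → H → C → I → K → B → G, length 6.

6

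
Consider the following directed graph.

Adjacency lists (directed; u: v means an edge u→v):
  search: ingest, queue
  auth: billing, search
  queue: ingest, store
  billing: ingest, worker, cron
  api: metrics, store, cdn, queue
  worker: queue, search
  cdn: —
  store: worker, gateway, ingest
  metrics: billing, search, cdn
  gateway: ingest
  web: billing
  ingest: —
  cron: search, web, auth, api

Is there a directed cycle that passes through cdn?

No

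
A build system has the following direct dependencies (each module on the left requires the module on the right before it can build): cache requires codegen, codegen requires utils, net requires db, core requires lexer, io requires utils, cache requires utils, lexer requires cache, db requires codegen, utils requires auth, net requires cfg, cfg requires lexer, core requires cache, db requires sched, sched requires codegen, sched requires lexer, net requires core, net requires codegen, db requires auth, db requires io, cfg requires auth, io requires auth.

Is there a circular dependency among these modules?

No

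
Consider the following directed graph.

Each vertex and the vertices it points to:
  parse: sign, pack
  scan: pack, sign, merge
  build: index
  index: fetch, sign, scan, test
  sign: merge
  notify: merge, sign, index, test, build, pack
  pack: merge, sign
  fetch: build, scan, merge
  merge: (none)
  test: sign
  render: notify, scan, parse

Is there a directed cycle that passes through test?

No

test lies on a cycle iff there is a path from test back to itself.
Exploring from test, it never reaches itself; equivalently, its strongly connected component is a singleton.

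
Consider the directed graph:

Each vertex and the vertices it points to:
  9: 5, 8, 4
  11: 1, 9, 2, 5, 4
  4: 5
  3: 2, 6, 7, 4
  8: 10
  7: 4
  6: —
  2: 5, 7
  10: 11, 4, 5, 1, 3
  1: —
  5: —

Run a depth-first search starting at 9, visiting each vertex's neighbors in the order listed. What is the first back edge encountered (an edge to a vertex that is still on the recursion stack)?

11->9

DFS from 9 (visiting each vertex's neighbors in the order listed); mark gray on enter, black on exit:
9 gray
  5 gray
  5 black
  8 gray
    10 gray
      11 gray
        1 gray
        1 black
        11→9: 9 is gray → back edge
First back edge: 11 → 9.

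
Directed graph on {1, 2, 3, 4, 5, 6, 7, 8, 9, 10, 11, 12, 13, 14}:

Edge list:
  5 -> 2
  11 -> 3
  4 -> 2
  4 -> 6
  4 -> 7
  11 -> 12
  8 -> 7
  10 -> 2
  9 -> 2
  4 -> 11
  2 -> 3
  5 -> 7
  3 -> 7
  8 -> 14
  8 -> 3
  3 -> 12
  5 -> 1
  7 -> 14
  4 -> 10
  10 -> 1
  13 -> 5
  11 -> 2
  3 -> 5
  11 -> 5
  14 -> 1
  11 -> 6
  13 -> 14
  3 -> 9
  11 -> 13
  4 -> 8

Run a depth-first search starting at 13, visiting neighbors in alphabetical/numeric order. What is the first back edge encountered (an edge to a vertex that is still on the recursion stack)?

DFS from 13 (visiting neighbors in alphabetical/numeric order); mark gray on enter, black on exit:
13 gray
  5 gray
    1 gray
    1 black
    2 gray
      3 gray
        3→5: 5 is gray → back edge
First back edge: 3 → 5.

3→5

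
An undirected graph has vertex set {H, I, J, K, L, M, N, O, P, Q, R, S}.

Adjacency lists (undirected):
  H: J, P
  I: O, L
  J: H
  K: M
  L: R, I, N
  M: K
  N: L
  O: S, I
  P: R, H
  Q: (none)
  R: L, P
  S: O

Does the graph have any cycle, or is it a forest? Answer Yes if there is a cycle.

No

DFS, tracking each vertex's parent; an edge to a visited non-parent vertex closes a cycle.
Start from L:
visit L (parent –)
  visit R (parent L)
    R–L: parent, skip
    visit P (parent R)
      P–R: parent, skip
      visit H (parent P)
        visit J (parent H)
          J–H: parent, skip
        H–P: parent, skip
  visit I (parent L)
    visit O (parent I)
      visit S (parent O)
        S–O: parent, skip
      O–I: parent, skip
    I–L: parent, skip
  visit N (parent L)
    N–L: parent, skip
visit K (parent –)
  visit M (parent K)
    M–K: parent, skip
visit Q (parent –)
No non-parent visited neighbor found — the graph is a forest.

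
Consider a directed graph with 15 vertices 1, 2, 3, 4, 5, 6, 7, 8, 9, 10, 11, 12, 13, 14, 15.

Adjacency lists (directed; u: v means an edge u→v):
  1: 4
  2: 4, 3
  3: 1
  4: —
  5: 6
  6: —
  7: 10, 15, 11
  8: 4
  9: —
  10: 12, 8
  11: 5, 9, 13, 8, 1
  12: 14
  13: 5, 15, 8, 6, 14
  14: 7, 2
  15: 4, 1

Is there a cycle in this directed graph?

Yes

DFS with white/gray/black marking, starting from 4:
4 gray
4 black
1 gray
  1→4: 4 black — skip
1 black
2 gray
  2→4: 4 black — skip
  3 gray
    3→1: 1 black — skip
  3 black
2 black
5 gray
  6 gray
  6 black
5 black
7 gray
  10 gray
    12 gray
      14 gray
        14→7: 7 is gray → back edge
Back edge found, so a cycle exists: 7 → 10 → 12 → 14 → 7.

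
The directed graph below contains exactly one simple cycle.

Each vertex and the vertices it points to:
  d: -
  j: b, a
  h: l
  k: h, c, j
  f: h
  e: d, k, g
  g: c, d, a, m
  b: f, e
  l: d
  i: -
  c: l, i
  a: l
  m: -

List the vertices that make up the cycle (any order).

b, e, j, k

DFS with gray/black marking from j:
j gray
  b gray
    f gray
      h gray
        l gray
          d gray
          d black
        l black
      h black
    f black
    e gray
      e→d: d black — skip
      k gray
        k→h: h black — skip
        c gray
          c→l: l black — skip
          i gray
          i black
        c black
        k→j: j is gray → back edge
Back edge closes the cycle j → b → e → k → j; its vertices are {b, e, j, k}.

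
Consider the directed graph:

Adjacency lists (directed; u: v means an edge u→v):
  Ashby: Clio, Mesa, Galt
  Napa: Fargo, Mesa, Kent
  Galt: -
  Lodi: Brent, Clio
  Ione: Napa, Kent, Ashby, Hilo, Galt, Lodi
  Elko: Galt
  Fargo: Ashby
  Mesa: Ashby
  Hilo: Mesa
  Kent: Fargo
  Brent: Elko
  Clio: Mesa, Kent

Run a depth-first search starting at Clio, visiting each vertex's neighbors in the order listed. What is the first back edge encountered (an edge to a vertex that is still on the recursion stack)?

DFS from Clio (visiting each vertex's neighbors in the order listed); mark gray on enter, black on exit:
Clio gray
  Mesa gray
    Ashby gray
      Ashby→Clio: Clio is gray → back edge
First back edge: Ashby → Clio.

Ashby->Clio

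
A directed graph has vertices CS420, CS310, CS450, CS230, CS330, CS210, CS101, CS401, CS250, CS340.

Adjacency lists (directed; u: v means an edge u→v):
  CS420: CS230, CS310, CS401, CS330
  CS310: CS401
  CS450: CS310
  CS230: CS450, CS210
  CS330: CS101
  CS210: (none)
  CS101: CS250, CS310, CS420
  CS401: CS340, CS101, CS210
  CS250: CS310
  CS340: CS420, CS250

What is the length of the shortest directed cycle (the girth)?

For each vertex v, BFS finds the shortest path from v back to v.
The shortest such closed walk is CS420 → CS401 → CS101 → CS420, length 3.

3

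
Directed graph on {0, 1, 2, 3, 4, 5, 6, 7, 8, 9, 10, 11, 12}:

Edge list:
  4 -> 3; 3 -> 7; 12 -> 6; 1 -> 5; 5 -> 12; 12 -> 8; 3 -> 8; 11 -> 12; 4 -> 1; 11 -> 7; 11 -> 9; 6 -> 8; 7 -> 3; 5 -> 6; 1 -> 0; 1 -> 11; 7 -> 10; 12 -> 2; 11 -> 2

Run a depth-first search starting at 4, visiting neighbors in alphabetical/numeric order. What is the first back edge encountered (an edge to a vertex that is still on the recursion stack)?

3→7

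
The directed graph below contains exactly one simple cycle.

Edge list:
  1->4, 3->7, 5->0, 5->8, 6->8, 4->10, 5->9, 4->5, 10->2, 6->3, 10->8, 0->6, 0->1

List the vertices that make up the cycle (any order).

0, 1, 4, 5

DFS with gray/black marking from 5:
5 gray
  8 gray
  8 black
  9 gray
  9 black
  0 gray
    1 gray
      4 gray
        4→5: 5 is gray → back edge
Back edge closes the cycle 5 → 0 → 1 → 4 → 5; its vertices are {0, 1, 4, 5}.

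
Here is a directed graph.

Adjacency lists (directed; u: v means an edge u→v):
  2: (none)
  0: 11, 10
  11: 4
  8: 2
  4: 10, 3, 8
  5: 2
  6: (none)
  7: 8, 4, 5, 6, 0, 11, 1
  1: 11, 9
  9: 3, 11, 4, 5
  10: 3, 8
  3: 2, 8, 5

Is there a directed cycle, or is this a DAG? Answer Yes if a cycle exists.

DFS with white/gray/black marking, starting from 3:
3 gray
  2 gray
  2 black
  8 gray
    8→2: 2 black — skip
  8 black
  5 gray
    5→2: 2 black — skip
  5 black
3 black
0 gray
  11 gray
    4 gray
      10 gray
        10→3: 3 black — skip
        10→8: 8 black — skip
      10 black
      4→3: 3 black — skip
      4→8: 8 black — skip
    4 black
  11 black
  0→10: 10 black — skip
0 black
6 gray
6 black
7 gray
  7→8: 8 black — skip
  7→4: 4 black — skip
  7→5: 5 black — skip
  7→6: 6 black — skip
  7→0: 0 black — skip
  7→11: 11 black — skip
  1 gray
    1→11: 11 black — skip
    9 gray
      9→3: 3 black — skip
      9→11: 11 black — skip
      9→4: 4 black — skip
      9→5: 5 black — skip
    9 black
  1 black
7 black
Every edge goes to a white or black vertex — no back edge, so the graph is acyclic.

No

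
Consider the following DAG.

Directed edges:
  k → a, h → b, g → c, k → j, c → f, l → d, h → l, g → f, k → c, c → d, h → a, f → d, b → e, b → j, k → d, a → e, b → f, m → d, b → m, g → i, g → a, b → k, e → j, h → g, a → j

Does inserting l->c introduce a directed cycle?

Adding l→c creates a cycle iff c can already reach l.
Explore from c: no path reaches l. The graph stays acyclic.

No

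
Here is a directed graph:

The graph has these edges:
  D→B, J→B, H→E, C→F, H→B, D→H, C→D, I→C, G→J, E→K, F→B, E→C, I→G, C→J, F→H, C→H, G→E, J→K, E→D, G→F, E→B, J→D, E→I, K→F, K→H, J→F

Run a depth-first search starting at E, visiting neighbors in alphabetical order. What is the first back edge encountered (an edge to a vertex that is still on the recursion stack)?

DFS from E (visiting neighbors in alphabetical order); mark gray on enter, black on exit:
E gray
  B gray
  B black
  C gray
    D gray
      D→B: B black — skip
      H gray
        H→B: B black — skip
        H→E: E is gray → back edge
First back edge: H → E.

H→E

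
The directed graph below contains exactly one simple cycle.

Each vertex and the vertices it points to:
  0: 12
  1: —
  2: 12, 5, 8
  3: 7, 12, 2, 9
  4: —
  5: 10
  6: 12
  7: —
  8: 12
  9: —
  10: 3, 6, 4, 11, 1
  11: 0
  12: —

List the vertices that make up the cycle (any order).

DFS with gray/black marking from 10:
10 gray
  3 gray
    7 gray
    7 black
    12 gray
    12 black
    2 gray
      2→12: 12 black — skip
      5 gray
        5→10: 10 is gray → back edge
Back edge closes the cycle 10 → 3 → 2 → 5 → 10; its vertices are {2, 3, 5, 10}.

2, 3, 5, 10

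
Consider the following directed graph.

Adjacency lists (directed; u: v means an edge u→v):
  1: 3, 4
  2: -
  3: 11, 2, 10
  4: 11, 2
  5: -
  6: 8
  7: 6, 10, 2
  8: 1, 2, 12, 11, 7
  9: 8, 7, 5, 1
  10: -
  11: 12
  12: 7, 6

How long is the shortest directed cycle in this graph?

For each vertex v, BFS finds the shortest path from v back to v.
The shortest such closed walk is 8 → 12 → 6 → 8, length 3.

3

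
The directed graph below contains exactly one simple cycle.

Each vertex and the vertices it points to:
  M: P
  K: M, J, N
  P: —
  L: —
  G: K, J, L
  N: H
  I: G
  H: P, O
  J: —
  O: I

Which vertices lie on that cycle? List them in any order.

G, H, I, K, N, O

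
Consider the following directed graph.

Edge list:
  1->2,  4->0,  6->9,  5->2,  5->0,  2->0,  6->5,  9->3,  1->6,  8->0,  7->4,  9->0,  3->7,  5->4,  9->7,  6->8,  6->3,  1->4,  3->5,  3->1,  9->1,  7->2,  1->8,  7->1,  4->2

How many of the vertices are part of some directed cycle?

5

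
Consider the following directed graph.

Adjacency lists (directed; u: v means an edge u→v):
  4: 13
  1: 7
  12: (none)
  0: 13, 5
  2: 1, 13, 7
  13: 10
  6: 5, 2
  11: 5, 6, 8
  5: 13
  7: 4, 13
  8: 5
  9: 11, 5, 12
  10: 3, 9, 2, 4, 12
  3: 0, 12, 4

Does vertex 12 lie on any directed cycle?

No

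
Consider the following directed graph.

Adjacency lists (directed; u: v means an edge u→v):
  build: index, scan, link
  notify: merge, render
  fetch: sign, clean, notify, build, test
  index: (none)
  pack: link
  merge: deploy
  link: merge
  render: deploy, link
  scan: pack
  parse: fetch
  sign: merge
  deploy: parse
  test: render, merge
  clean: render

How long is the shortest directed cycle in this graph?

5

For each vertex v, BFS finds the shortest path from v back to v.
The shortest such closed walk is parse → fetch → sign → merge → deploy → parse, length 5.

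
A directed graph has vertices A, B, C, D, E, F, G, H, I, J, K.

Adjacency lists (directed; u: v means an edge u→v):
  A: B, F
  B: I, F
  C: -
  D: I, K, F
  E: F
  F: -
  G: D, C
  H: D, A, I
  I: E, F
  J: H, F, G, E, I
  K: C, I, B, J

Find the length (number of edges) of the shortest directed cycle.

4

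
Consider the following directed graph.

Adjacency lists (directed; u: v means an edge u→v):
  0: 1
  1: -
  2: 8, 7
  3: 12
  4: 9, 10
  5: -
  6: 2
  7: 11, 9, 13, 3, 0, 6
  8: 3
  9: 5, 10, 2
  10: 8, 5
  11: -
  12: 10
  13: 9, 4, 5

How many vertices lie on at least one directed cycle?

10

A vertex is on a directed cycle iff it belongs to a strongly connected component of size ≥ 2 (or has a self-loop).
The vertices on cycles are {2, 3, 4, 6, 7, 8, 9, 10, 12, 13} — 10 in total.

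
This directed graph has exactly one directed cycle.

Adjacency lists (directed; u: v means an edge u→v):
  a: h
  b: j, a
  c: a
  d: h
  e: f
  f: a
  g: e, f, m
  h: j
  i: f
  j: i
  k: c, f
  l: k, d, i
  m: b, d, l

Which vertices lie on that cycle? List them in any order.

a, f, h, i, j

DFS with gray/black marking from j:
j gray
  i gray
    f gray
      a gray
        h gray
          h→j: j is gray → back edge
Back edge closes the cycle j → i → f → a → h → j; its vertices are {a, f, h, i, j}.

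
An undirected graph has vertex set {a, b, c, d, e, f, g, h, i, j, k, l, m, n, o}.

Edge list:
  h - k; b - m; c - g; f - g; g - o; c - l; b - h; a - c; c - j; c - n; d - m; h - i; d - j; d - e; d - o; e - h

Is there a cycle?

DFS, tracking each vertex's parent; an edge to a visited non-parent vertex closes a cycle.
Start from m:
visit m (parent –)
  visit b (parent m)
    visit h (parent b)
      visit k (parent h)
        k–h: parent, skip
      h–b: parent, skip
      visit i (parent h)
        i–h: parent, skip
      visit e (parent h)
        e–h: parent, skip
        visit d (parent e)
          d–e: parent, skip
          d–m: m visited and ≠ parent → cycle
Cycle: m – b – h – e – d – m.

Yes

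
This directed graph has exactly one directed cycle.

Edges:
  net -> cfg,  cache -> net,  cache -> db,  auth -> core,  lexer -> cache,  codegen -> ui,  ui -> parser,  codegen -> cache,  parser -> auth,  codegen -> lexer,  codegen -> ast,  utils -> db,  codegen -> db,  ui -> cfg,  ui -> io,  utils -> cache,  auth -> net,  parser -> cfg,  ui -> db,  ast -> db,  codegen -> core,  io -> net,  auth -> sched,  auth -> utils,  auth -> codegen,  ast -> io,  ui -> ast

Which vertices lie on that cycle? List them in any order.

DFS with gray/black marking from parser:
parser gray
  cfg gray
  cfg black
  auth gray
    net gray
      net→cfg: cfg black — skip
    net black
    codegen gray
      lexer gray
        cache gray
          db gray
          db black
          cache→net: net black — skip
        cache black
      lexer black
      core gray
      core black
      ast gray
        ast→db: db black — skip
        io gray
          io→net: net black — skip
        io black
      ast black
      codegen→db: db black — skip
      codegen→cache: cache black — skip
      ui gray
        ui→io: io black — skip
        ui→ast: ast black — skip
        ui→db: db black — skip
        ui→parser: parser is gray → back edge
Back edge closes the cycle parser → auth → codegen → ui → parser; its vertices are {ui, auth, parser, codegen}.

ui, auth, parser, codegen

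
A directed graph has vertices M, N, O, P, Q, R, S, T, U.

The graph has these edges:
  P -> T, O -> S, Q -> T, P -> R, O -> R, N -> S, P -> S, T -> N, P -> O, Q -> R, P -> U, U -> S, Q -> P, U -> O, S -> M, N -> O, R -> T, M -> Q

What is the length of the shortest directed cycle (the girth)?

4

For each vertex v, BFS finds the shortest path from v back to v.
The shortest such closed walk is M → Q → P → S → M, length 4.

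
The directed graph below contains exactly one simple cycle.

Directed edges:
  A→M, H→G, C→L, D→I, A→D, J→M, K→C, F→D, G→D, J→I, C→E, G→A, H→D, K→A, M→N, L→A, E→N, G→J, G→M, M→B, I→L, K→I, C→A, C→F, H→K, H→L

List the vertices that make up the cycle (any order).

A, D, I, L

DFS with gray/black marking from A:
A gray
  M gray
    N gray
    N black
    B gray
    B black
  M black
  D gray
    I gray
      L gray
        L→A: A is gray → back edge
Back edge closes the cycle A → D → I → L → A; its vertices are {A, D, I, L}.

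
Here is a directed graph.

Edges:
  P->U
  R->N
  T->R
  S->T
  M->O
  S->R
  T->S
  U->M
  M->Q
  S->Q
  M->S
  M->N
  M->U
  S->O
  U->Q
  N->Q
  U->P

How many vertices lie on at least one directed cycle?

5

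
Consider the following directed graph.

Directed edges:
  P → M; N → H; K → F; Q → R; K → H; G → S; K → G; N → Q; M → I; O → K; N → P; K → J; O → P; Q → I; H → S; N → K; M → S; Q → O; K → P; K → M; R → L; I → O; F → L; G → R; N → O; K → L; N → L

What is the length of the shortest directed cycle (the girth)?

4

For each vertex v, BFS finds the shortest path from v back to v.
The shortest such closed walk is K → M → I → O → K, length 4.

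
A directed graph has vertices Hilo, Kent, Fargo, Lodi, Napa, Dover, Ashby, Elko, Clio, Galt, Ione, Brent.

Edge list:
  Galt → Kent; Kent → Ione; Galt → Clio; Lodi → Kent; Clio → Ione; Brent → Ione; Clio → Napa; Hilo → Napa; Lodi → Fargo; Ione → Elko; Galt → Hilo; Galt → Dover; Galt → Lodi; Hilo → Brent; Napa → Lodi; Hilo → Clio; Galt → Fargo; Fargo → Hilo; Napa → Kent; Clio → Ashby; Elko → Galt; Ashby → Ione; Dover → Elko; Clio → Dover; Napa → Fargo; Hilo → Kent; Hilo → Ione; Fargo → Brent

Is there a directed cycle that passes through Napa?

Napa is on a cycle iff Napa can reach itself via ≥1 edge.
Napa → Fargo → Hilo → Napa — yes.

Yes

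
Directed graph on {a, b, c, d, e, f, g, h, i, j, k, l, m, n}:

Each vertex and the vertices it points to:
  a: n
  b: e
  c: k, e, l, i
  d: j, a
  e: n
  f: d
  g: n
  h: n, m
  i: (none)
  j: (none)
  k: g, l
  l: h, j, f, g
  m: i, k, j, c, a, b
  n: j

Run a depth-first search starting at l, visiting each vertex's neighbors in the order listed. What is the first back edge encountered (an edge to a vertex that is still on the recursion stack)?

k→l

DFS from l (visiting each vertex's neighbors in the order listed); mark gray on enter, black on exit:
l gray
  h gray
    n gray
      j gray
      j black
    n black
    m gray
      i gray
      i black
      k gray
        g gray
          g→n: n black — skip
        g black
        k→l: l is gray → back edge
First back edge: k → l.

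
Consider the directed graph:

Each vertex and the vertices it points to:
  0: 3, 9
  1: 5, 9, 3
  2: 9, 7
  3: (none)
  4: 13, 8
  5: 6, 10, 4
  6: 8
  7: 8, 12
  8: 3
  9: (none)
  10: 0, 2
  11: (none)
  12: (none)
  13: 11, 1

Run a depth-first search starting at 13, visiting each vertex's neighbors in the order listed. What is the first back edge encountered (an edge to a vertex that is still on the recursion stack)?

4->13

DFS from 13 (visiting each vertex's neighbors in the order listed); mark gray on enter, black on exit:
13 gray
  11 gray
  11 black
  1 gray
    5 gray
      6 gray
        8 gray
          3 gray
          3 black
        8 black
      6 black
      10 gray
        0 gray
          0→3: 3 black — skip
          9 gray
          9 black
        0 black
        2 gray
          2→9: 9 black — skip
          7 gray
            7→8: 8 black — skip
            12 gray
            12 black
          7 black
        2 black
      10 black
      4 gray
        4→13: 13 is gray → back edge
First back edge: 4 → 13.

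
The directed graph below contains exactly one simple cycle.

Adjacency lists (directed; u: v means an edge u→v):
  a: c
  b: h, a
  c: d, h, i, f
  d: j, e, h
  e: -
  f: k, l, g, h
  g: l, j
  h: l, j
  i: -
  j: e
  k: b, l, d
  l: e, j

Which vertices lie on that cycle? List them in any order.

a, b, c, f, k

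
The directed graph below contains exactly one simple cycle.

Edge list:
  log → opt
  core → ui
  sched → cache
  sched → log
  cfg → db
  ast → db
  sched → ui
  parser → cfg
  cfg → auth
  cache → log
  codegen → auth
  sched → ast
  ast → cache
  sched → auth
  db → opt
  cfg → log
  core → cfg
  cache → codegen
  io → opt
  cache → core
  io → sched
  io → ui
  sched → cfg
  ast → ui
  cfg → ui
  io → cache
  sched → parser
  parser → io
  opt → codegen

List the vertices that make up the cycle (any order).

io, sched, parser

DFS with gray/black marking from sched:
sched gray
  cache gray
    core gray
      cfg gray
        db gray
          opt gray
            codegen gray
              auth gray
              auth black
            codegen black
          opt black
        db black
        cfg→auth: auth black — skip
        log gray
          log→opt: opt black — skip
        log black
        ui gray
        ui black
      cfg black
      core→ui: ui black — skip
    core black
    cache→codegen: codegen black — skip
    cache→log: log black — skip
  cache black
  sched→log: log black — skip
  sched→ui: ui black — skip
  ast gray
    ast→cache: cache black — skip
    ast→ui: ui black — skip
    ast→db: db black — skip
  ast black
  sched→auth: auth black — skip
  sched→cfg: cfg black — skip
  parser gray
    parser→cfg: cfg black — skip
    io gray
      io→cache: cache black — skip
      io→sched: sched is gray → back edge
Back edge closes the cycle sched → parser → io → sched; its vertices are {io, sched, parser}.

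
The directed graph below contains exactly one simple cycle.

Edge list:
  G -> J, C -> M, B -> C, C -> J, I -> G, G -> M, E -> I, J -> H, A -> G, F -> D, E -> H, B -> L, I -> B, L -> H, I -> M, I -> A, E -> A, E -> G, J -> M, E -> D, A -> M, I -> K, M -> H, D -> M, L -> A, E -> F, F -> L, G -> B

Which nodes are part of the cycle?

A, B, G, L

DFS with gray/black marking from B:
B gray
  L gray
    A gray
      M gray
        H gray
        H black
      M black
      G gray
        J gray
          J→M: M black — skip
          J→H: H black — skip
        J black
        G→M: M black — skip
        G→B: B is gray → back edge
Back edge closes the cycle B → L → A → G → B; its vertices are {A, B, G, L}.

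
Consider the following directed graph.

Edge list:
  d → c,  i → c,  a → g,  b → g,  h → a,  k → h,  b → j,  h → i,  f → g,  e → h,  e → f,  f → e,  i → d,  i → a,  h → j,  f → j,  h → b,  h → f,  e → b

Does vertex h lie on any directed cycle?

h is on a cycle iff h can reach itself via ≥1 edge.
h → f → e → h — yes.

Yes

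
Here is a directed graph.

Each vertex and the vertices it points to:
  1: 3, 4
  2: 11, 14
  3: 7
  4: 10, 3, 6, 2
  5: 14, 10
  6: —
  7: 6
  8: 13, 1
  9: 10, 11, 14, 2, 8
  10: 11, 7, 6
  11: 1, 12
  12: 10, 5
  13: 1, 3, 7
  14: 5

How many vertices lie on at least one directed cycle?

A vertex is on a directed cycle iff it belongs to a strongly connected component of size ≥ 2 (or has a self-loop).
The vertices on cycles are {1, 2, 4, 5, 10, 11, 12, 14} — 8 in total.

8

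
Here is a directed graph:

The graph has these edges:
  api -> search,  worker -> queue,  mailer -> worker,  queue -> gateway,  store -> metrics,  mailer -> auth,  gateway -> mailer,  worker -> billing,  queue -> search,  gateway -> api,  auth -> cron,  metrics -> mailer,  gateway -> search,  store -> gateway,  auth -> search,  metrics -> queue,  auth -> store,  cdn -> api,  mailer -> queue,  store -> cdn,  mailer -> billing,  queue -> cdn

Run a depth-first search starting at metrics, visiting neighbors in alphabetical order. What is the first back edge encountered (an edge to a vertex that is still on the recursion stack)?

DFS from metrics (visiting neighbors in alphabetical order); mark gray on enter, black on exit:
metrics gray
  mailer gray
    auth gray
      cron gray
      cron black
      search gray
      search black
      store gray
        cdn gray
          api gray
            api→search: search black — skip
          api black
        cdn black
        gateway gray
          gateway→api: api black — skip
          gateway→mailer: mailer is gray → back edge
First back edge: gateway → mailer.

gateway→mailer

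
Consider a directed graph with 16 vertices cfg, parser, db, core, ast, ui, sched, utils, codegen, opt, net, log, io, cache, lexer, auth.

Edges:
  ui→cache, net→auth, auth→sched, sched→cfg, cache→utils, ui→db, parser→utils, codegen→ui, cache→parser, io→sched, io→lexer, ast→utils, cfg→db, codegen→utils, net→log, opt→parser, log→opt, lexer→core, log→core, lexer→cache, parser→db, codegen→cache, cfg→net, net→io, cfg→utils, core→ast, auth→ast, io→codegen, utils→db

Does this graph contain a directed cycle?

DFS with white/gray/black marking, starting from utils:
utils gray
  db gray
  db black
utils black
cfg gray
  cfg→utils: utils black — skip
  cfg→db: db black — skip
  net gray
    log gray
      opt gray
        parser gray
          parser→utils: utils black — skip
          parser→db: db black — skip
        parser black
      opt black
      core gray
        ast gray
          ast→utils: utils black — skip
        ast black
      core black
    log black
    auth gray
      sched gray
        sched→cfg: cfg is gray → back edge
Back edge found, so a cycle exists: cfg → net → auth → sched → cfg.

Yes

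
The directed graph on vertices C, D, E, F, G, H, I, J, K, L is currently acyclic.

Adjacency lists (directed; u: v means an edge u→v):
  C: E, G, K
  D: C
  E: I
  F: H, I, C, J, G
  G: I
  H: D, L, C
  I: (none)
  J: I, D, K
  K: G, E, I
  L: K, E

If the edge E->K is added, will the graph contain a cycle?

Adding E→K creates a cycle iff K can already reach E.
Path from K: K → E.
So K → … → E → K is a cycle.

Yes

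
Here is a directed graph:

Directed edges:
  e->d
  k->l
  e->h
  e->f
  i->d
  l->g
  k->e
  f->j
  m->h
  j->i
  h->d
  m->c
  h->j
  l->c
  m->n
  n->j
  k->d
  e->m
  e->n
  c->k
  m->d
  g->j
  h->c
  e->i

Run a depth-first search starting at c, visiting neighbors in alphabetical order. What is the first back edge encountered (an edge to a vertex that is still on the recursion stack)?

h→c

DFS from c (visiting neighbors in alphabetical order); mark gray on enter, black on exit:
c gray
  k gray
    d gray
    d black
    e gray
      e→d: d black — skip
      f gray
        j gray
          i gray
            i→d: d black — skip
          i black
        j black
      f black
      h gray
        h→c: c is gray → back edge
First back edge: h → c.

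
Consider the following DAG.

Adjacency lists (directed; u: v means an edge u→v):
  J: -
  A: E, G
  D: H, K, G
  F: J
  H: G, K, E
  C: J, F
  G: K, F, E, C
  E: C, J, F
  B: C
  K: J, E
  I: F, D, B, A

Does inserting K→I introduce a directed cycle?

Yes

Adding K→I creates a cycle iff I can already reach K.
Path from I: I → D → K.
So I → … → K → I is a cycle.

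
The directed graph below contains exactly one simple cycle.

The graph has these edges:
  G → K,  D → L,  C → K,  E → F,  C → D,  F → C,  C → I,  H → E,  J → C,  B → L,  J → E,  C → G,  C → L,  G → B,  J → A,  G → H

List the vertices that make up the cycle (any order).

C, E, F, G, H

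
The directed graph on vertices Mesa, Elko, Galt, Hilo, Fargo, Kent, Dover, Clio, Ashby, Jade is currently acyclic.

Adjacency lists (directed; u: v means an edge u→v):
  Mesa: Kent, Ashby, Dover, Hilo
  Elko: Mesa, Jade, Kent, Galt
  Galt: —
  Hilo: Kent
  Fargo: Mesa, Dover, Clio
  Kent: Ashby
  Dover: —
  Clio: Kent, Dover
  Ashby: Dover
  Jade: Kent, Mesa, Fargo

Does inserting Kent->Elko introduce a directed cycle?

Yes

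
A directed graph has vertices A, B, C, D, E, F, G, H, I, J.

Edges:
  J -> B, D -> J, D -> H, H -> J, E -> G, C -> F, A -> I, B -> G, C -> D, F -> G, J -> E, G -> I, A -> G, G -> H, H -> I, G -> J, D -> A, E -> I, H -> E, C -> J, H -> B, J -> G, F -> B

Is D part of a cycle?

D lies on a cycle iff there is a path from D back to itself.
Exploring from D, it never reaches itself; equivalently, its strongly connected component is a singleton.

No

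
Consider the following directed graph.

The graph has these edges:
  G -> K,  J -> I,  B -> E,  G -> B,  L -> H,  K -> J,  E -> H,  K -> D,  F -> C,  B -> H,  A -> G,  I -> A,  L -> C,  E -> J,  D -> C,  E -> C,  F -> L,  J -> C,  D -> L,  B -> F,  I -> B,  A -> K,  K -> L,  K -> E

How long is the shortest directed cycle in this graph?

For each vertex v, BFS finds the shortest path from v back to v.
The shortest such closed walk is A → K → J → I → A, length 4.

4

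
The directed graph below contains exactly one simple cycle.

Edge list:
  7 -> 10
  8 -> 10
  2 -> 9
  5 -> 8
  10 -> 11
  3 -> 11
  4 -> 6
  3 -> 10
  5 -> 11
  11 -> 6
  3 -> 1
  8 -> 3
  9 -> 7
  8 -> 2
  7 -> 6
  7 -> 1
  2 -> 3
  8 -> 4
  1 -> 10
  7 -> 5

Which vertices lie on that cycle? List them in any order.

DFS with gray/black marking from 7:
7 gray
  6 gray
  6 black
  1 gray
    10 gray
      11 gray
        11→6: 6 black — skip
      11 black
    10 black
  1 black
  7→10: 10 black — skip
  5 gray
    5→11: 11 black — skip
    8 gray
      3 gray
        3→1: 1 black — skip
        3→10: 10 black — skip
        3→11: 11 black — skip
      3 black
      4 gray
        4→6: 6 black — skip
      4 black
      2 gray
        2→3: 3 black — skip
        9 gray
          9→7: 7 is gray → back edge
Back edge closes the cycle 7 → 5 → 8 → 2 → 9 → 7; its vertices are {2, 5, 7, 8, 9}.

2, 5, 7, 8, 9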